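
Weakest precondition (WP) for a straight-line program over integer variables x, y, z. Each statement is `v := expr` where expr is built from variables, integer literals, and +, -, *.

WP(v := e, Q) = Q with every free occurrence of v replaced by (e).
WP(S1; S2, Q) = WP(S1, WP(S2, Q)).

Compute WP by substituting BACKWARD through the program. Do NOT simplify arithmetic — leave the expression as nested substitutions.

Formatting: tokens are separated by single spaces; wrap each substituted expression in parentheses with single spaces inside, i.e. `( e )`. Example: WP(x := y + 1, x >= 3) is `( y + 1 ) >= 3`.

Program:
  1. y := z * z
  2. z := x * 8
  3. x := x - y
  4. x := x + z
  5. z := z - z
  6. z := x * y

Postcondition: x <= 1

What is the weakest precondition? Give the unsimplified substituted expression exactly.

post: x <= 1
stmt 6: z := x * y  -- replace 0 occurrence(s) of z with (x * y)
  => x <= 1
stmt 5: z := z - z  -- replace 0 occurrence(s) of z with (z - z)
  => x <= 1
stmt 4: x := x + z  -- replace 1 occurrence(s) of x with (x + z)
  => ( x + z ) <= 1
stmt 3: x := x - y  -- replace 1 occurrence(s) of x with (x - y)
  => ( ( x - y ) + z ) <= 1
stmt 2: z := x * 8  -- replace 1 occurrence(s) of z with (x * 8)
  => ( ( x - y ) + ( x * 8 ) ) <= 1
stmt 1: y := z * z  -- replace 1 occurrence(s) of y with (z * z)
  => ( ( x - ( z * z ) ) + ( x * 8 ) ) <= 1

Answer: ( ( x - ( z * z ) ) + ( x * 8 ) ) <= 1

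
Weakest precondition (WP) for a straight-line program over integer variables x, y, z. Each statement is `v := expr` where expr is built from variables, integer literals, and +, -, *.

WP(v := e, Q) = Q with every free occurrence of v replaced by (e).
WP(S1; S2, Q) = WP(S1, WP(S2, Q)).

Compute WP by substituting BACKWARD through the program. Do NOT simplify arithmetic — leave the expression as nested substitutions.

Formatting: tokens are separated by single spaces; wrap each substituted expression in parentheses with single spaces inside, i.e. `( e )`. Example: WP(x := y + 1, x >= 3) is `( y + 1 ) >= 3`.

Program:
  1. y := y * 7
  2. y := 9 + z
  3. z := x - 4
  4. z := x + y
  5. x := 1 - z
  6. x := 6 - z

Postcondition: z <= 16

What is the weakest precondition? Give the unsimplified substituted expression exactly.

Answer: ( x + ( 9 + z ) ) <= 16

Derivation:
post: z <= 16
stmt 6: x := 6 - z  -- replace 0 occurrence(s) of x with (6 - z)
  => z <= 16
stmt 5: x := 1 - z  -- replace 0 occurrence(s) of x with (1 - z)
  => z <= 16
stmt 4: z := x + y  -- replace 1 occurrence(s) of z with (x + y)
  => ( x + y ) <= 16
stmt 3: z := x - 4  -- replace 0 occurrence(s) of z with (x - 4)
  => ( x + y ) <= 16
stmt 2: y := 9 + z  -- replace 1 occurrence(s) of y with (9 + z)
  => ( x + ( 9 + z ) ) <= 16
stmt 1: y := y * 7  -- replace 0 occurrence(s) of y with (y * 7)
  => ( x + ( 9 + z ) ) <= 16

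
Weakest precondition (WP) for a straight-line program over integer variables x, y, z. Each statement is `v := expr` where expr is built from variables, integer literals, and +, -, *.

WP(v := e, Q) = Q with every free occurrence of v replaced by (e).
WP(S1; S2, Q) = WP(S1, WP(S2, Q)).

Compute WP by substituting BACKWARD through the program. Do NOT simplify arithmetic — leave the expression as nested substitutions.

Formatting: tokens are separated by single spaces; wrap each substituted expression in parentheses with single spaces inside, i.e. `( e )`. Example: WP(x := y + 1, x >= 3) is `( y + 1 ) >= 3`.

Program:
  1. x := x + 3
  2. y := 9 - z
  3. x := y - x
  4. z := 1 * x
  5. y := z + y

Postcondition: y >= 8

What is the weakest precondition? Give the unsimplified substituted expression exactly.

Answer: ( ( 1 * ( ( 9 - z ) - ( x + 3 ) ) ) + ( 9 - z ) ) >= 8

Derivation:
post: y >= 8
stmt 5: y := z + y  -- replace 1 occurrence(s) of y with (z + y)
  => ( z + y ) >= 8
stmt 4: z := 1 * x  -- replace 1 occurrence(s) of z with (1 * x)
  => ( ( 1 * x ) + y ) >= 8
stmt 3: x := y - x  -- replace 1 occurrence(s) of x with (y - x)
  => ( ( 1 * ( y - x ) ) + y ) >= 8
stmt 2: y := 9 - z  -- replace 2 occurrence(s) of y with (9 - z)
  => ( ( 1 * ( ( 9 - z ) - x ) ) + ( 9 - z ) ) >= 8
stmt 1: x := x + 3  -- replace 1 occurrence(s) of x with (x + 3)
  => ( ( 1 * ( ( 9 - z ) - ( x + 3 ) ) ) + ( 9 - z ) ) >= 8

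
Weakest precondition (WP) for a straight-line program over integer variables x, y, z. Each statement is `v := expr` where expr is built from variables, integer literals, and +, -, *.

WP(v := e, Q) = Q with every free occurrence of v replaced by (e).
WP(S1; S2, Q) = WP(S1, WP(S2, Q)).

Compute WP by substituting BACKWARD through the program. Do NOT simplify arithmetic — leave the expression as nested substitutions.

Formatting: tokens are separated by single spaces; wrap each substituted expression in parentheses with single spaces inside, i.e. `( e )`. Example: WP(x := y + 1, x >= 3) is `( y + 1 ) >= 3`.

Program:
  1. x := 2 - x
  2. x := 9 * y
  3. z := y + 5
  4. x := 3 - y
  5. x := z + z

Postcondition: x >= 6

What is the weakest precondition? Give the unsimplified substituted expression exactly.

post: x >= 6
stmt 5: x := z + z  -- replace 1 occurrence(s) of x with (z + z)
  => ( z + z ) >= 6
stmt 4: x := 3 - y  -- replace 0 occurrence(s) of x with (3 - y)
  => ( z + z ) >= 6
stmt 3: z := y + 5  -- replace 2 occurrence(s) of z with (y + 5)
  => ( ( y + 5 ) + ( y + 5 ) ) >= 6
stmt 2: x := 9 * y  -- replace 0 occurrence(s) of x with (9 * y)
  => ( ( y + 5 ) + ( y + 5 ) ) >= 6
stmt 1: x := 2 - x  -- replace 0 occurrence(s) of x with (2 - x)
  => ( ( y + 5 ) + ( y + 5 ) ) >= 6

Answer: ( ( y + 5 ) + ( y + 5 ) ) >= 6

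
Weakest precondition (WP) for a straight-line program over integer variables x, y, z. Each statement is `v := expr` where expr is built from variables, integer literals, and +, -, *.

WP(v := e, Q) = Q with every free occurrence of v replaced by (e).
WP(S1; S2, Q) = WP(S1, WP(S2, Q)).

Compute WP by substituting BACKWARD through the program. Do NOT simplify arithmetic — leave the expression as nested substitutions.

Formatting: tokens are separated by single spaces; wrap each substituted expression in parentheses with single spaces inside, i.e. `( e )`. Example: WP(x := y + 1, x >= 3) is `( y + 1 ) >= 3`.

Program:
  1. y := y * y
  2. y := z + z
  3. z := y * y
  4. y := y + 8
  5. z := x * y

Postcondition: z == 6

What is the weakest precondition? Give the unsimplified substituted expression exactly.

Answer: ( x * ( ( z + z ) + 8 ) ) == 6

Derivation:
post: z == 6
stmt 5: z := x * y  -- replace 1 occurrence(s) of z with (x * y)
  => ( x * y ) == 6
stmt 4: y := y + 8  -- replace 1 occurrence(s) of y with (y + 8)
  => ( x * ( y + 8 ) ) == 6
stmt 3: z := y * y  -- replace 0 occurrence(s) of z with (y * y)
  => ( x * ( y + 8 ) ) == 6
stmt 2: y := z + z  -- replace 1 occurrence(s) of y with (z + z)
  => ( x * ( ( z + z ) + 8 ) ) == 6
stmt 1: y := y * y  -- replace 0 occurrence(s) of y with (y * y)
  => ( x * ( ( z + z ) + 8 ) ) == 6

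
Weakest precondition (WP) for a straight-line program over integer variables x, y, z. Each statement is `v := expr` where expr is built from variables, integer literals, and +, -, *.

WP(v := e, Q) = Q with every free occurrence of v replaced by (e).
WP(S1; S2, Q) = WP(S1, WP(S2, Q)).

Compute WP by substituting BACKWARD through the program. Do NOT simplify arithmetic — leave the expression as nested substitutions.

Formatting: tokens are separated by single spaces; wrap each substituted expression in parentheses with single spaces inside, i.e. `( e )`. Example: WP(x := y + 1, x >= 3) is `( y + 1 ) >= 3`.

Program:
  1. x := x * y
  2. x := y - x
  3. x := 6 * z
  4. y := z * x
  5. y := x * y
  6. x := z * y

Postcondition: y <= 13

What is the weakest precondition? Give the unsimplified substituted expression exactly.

post: y <= 13
stmt 6: x := z * y  -- replace 0 occurrence(s) of x with (z * y)
  => y <= 13
stmt 5: y := x * y  -- replace 1 occurrence(s) of y with (x * y)
  => ( x * y ) <= 13
stmt 4: y := z * x  -- replace 1 occurrence(s) of y with (z * x)
  => ( x * ( z * x ) ) <= 13
stmt 3: x := 6 * z  -- replace 2 occurrence(s) of x with (6 * z)
  => ( ( 6 * z ) * ( z * ( 6 * z ) ) ) <= 13
stmt 2: x := y - x  -- replace 0 occurrence(s) of x with (y - x)
  => ( ( 6 * z ) * ( z * ( 6 * z ) ) ) <= 13
stmt 1: x := x * y  -- replace 0 occurrence(s) of x with (x * y)
  => ( ( 6 * z ) * ( z * ( 6 * z ) ) ) <= 13

Answer: ( ( 6 * z ) * ( z * ( 6 * z ) ) ) <= 13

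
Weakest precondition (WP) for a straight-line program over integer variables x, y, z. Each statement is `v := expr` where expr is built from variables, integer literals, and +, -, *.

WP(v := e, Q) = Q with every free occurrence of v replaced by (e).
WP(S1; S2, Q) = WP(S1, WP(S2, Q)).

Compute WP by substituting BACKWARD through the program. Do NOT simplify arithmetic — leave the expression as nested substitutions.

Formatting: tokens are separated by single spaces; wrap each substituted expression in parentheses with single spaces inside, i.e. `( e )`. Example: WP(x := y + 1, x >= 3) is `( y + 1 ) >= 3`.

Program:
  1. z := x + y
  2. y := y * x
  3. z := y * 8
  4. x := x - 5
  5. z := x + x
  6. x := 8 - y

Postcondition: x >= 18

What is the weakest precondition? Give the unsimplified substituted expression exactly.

post: x >= 18
stmt 6: x := 8 - y  -- replace 1 occurrence(s) of x with (8 - y)
  => ( 8 - y ) >= 18
stmt 5: z := x + x  -- replace 0 occurrence(s) of z with (x + x)
  => ( 8 - y ) >= 18
stmt 4: x := x - 5  -- replace 0 occurrence(s) of x with (x - 5)
  => ( 8 - y ) >= 18
stmt 3: z := y * 8  -- replace 0 occurrence(s) of z with (y * 8)
  => ( 8 - y ) >= 18
stmt 2: y := y * x  -- replace 1 occurrence(s) of y with (y * x)
  => ( 8 - ( y * x ) ) >= 18
stmt 1: z := x + y  -- replace 0 occurrence(s) of z with (x + y)
  => ( 8 - ( y * x ) ) >= 18

Answer: ( 8 - ( y * x ) ) >= 18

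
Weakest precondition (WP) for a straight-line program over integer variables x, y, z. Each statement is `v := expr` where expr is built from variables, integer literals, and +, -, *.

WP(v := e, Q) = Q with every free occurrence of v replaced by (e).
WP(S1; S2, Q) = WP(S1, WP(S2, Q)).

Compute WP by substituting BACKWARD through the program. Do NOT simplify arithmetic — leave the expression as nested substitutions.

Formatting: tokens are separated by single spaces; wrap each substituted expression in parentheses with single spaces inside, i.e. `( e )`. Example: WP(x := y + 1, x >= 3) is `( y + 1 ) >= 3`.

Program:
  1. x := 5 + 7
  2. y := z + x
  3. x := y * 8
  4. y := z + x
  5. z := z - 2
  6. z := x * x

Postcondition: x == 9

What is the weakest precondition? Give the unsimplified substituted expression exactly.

post: x == 9
stmt 6: z := x * x  -- replace 0 occurrence(s) of z with (x * x)
  => x == 9
stmt 5: z := z - 2  -- replace 0 occurrence(s) of z with (z - 2)
  => x == 9
stmt 4: y := z + x  -- replace 0 occurrence(s) of y with (z + x)
  => x == 9
stmt 3: x := y * 8  -- replace 1 occurrence(s) of x with (y * 8)
  => ( y * 8 ) == 9
stmt 2: y := z + x  -- replace 1 occurrence(s) of y with (z + x)
  => ( ( z + x ) * 8 ) == 9
stmt 1: x := 5 + 7  -- replace 1 occurrence(s) of x with (5 + 7)
  => ( ( z + ( 5 + 7 ) ) * 8 ) == 9

Answer: ( ( z + ( 5 + 7 ) ) * 8 ) == 9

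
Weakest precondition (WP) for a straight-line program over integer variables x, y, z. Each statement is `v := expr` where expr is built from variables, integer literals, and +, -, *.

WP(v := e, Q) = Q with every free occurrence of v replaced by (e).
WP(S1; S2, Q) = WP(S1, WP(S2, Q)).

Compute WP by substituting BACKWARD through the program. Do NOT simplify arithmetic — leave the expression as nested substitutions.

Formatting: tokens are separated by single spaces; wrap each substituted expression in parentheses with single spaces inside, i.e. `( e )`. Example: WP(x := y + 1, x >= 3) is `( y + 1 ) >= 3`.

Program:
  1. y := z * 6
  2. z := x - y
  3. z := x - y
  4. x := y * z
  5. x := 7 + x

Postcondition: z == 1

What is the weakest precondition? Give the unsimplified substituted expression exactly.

Answer: ( x - ( z * 6 ) ) == 1

Derivation:
post: z == 1
stmt 5: x := 7 + x  -- replace 0 occurrence(s) of x with (7 + x)
  => z == 1
stmt 4: x := y * z  -- replace 0 occurrence(s) of x with (y * z)
  => z == 1
stmt 3: z := x - y  -- replace 1 occurrence(s) of z with (x - y)
  => ( x - y ) == 1
stmt 2: z := x - y  -- replace 0 occurrence(s) of z with (x - y)
  => ( x - y ) == 1
stmt 1: y := z * 6  -- replace 1 occurrence(s) of y with (z * 6)
  => ( x - ( z * 6 ) ) == 1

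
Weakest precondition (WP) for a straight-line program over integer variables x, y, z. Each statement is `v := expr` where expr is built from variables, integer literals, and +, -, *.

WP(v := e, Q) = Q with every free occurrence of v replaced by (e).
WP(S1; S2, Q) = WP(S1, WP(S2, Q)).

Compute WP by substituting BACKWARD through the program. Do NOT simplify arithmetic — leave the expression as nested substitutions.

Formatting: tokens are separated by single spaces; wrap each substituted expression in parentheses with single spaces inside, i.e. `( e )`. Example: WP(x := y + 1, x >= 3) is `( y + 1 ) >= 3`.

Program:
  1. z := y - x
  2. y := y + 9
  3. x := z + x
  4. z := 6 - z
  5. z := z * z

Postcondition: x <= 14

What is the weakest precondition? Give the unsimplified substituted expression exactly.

post: x <= 14
stmt 5: z := z * z  -- replace 0 occurrence(s) of z with (z * z)
  => x <= 14
stmt 4: z := 6 - z  -- replace 0 occurrence(s) of z with (6 - z)
  => x <= 14
stmt 3: x := z + x  -- replace 1 occurrence(s) of x with (z + x)
  => ( z + x ) <= 14
stmt 2: y := y + 9  -- replace 0 occurrence(s) of y with (y + 9)
  => ( z + x ) <= 14
stmt 1: z := y - x  -- replace 1 occurrence(s) of z with (y - x)
  => ( ( y - x ) + x ) <= 14

Answer: ( ( y - x ) + x ) <= 14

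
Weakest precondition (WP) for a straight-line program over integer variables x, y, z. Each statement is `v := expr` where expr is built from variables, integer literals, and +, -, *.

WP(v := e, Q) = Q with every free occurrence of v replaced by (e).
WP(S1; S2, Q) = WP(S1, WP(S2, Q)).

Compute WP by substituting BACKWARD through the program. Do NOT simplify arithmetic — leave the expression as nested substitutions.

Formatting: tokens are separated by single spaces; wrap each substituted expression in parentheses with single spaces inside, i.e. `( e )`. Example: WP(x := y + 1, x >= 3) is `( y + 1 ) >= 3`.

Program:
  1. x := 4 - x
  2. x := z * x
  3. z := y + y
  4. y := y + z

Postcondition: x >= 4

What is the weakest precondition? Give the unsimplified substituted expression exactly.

post: x >= 4
stmt 4: y := y + z  -- replace 0 occurrence(s) of y with (y + z)
  => x >= 4
stmt 3: z := y + y  -- replace 0 occurrence(s) of z with (y + y)
  => x >= 4
stmt 2: x := z * x  -- replace 1 occurrence(s) of x with (z * x)
  => ( z * x ) >= 4
stmt 1: x := 4 - x  -- replace 1 occurrence(s) of x with (4 - x)
  => ( z * ( 4 - x ) ) >= 4

Answer: ( z * ( 4 - x ) ) >= 4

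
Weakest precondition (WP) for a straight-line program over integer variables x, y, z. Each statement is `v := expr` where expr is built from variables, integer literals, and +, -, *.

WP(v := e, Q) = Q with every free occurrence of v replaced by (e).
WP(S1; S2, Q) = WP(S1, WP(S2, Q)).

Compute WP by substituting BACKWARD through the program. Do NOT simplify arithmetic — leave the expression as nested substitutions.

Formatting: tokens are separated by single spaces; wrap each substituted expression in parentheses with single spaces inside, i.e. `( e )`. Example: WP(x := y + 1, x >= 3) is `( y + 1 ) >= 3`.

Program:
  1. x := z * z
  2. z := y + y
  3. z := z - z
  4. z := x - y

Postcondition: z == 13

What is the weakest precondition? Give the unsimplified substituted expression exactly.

Answer: ( ( z * z ) - y ) == 13

Derivation:
post: z == 13
stmt 4: z := x - y  -- replace 1 occurrence(s) of z with (x - y)
  => ( x - y ) == 13
stmt 3: z := z - z  -- replace 0 occurrence(s) of z with (z - z)
  => ( x - y ) == 13
stmt 2: z := y + y  -- replace 0 occurrence(s) of z with (y + y)
  => ( x - y ) == 13
stmt 1: x := z * z  -- replace 1 occurrence(s) of x with (z * z)
  => ( ( z * z ) - y ) == 13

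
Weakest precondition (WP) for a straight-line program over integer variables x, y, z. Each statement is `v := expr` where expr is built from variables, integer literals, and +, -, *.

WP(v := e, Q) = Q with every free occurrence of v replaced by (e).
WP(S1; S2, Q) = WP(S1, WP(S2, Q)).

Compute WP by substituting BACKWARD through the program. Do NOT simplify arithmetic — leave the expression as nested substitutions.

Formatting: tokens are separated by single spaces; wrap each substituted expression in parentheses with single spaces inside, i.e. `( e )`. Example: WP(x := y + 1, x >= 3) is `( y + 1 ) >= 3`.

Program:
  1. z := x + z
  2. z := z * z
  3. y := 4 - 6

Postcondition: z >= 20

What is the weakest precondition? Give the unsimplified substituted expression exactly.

post: z >= 20
stmt 3: y := 4 - 6  -- replace 0 occurrence(s) of y with (4 - 6)
  => z >= 20
stmt 2: z := z * z  -- replace 1 occurrence(s) of z with (z * z)
  => ( z * z ) >= 20
stmt 1: z := x + z  -- replace 2 occurrence(s) of z with (x + z)
  => ( ( x + z ) * ( x + z ) ) >= 20

Answer: ( ( x + z ) * ( x + z ) ) >= 20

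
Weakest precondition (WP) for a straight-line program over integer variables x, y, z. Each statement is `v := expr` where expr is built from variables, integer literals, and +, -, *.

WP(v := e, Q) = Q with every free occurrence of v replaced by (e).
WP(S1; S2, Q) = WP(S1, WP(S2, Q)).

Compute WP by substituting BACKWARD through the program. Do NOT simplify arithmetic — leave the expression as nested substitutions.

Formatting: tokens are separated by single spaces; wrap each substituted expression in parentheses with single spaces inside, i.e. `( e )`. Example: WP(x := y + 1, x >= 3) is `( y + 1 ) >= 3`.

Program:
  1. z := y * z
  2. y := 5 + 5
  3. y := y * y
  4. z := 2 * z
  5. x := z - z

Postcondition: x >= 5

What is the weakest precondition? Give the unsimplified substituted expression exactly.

Answer: ( ( 2 * ( y * z ) ) - ( 2 * ( y * z ) ) ) >= 5

Derivation:
post: x >= 5
stmt 5: x := z - z  -- replace 1 occurrence(s) of x with (z - z)
  => ( z - z ) >= 5
stmt 4: z := 2 * z  -- replace 2 occurrence(s) of z with (2 * z)
  => ( ( 2 * z ) - ( 2 * z ) ) >= 5
stmt 3: y := y * y  -- replace 0 occurrence(s) of y with (y * y)
  => ( ( 2 * z ) - ( 2 * z ) ) >= 5
stmt 2: y := 5 + 5  -- replace 0 occurrence(s) of y with (5 + 5)
  => ( ( 2 * z ) - ( 2 * z ) ) >= 5
stmt 1: z := y * z  -- replace 2 occurrence(s) of z with (y * z)
  => ( ( 2 * ( y * z ) ) - ( 2 * ( y * z ) ) ) >= 5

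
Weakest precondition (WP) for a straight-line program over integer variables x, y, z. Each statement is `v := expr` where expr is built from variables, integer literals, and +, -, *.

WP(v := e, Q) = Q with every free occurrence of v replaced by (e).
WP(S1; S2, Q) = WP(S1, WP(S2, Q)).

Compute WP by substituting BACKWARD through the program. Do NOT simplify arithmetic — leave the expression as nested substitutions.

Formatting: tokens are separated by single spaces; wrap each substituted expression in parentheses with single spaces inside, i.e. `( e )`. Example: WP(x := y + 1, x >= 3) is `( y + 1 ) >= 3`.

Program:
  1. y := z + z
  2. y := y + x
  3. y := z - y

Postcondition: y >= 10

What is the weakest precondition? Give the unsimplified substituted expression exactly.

Answer: ( z - ( ( z + z ) + x ) ) >= 10

Derivation:
post: y >= 10
stmt 3: y := z - y  -- replace 1 occurrence(s) of y with (z - y)
  => ( z - y ) >= 10
stmt 2: y := y + x  -- replace 1 occurrence(s) of y with (y + x)
  => ( z - ( y + x ) ) >= 10
stmt 1: y := z + z  -- replace 1 occurrence(s) of y with (z + z)
  => ( z - ( ( z + z ) + x ) ) >= 10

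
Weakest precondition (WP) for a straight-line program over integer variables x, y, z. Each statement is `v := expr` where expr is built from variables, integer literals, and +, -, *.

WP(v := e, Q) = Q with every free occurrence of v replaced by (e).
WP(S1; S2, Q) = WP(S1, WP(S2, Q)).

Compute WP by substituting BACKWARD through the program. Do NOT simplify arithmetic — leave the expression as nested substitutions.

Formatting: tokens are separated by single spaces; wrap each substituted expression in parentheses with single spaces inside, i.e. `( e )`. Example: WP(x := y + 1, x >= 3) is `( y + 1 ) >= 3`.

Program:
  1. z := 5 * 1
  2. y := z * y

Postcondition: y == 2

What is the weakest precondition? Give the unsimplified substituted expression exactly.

Answer: ( ( 5 * 1 ) * y ) == 2

Derivation:
post: y == 2
stmt 2: y := z * y  -- replace 1 occurrence(s) of y with (z * y)
  => ( z * y ) == 2
stmt 1: z := 5 * 1  -- replace 1 occurrence(s) of z with (5 * 1)
  => ( ( 5 * 1 ) * y ) == 2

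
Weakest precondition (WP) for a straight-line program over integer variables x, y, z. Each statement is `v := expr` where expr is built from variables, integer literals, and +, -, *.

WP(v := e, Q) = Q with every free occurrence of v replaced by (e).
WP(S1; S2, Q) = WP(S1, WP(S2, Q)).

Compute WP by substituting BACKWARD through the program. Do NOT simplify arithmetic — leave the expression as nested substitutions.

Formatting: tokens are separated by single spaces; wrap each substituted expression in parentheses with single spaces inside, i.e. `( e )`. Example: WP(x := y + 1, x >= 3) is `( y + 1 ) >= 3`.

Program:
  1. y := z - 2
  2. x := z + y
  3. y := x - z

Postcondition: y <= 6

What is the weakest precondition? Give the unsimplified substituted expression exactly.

post: y <= 6
stmt 3: y := x - z  -- replace 1 occurrence(s) of y with (x - z)
  => ( x - z ) <= 6
stmt 2: x := z + y  -- replace 1 occurrence(s) of x with (z + y)
  => ( ( z + y ) - z ) <= 6
stmt 1: y := z - 2  -- replace 1 occurrence(s) of y with (z - 2)
  => ( ( z + ( z - 2 ) ) - z ) <= 6

Answer: ( ( z + ( z - 2 ) ) - z ) <= 6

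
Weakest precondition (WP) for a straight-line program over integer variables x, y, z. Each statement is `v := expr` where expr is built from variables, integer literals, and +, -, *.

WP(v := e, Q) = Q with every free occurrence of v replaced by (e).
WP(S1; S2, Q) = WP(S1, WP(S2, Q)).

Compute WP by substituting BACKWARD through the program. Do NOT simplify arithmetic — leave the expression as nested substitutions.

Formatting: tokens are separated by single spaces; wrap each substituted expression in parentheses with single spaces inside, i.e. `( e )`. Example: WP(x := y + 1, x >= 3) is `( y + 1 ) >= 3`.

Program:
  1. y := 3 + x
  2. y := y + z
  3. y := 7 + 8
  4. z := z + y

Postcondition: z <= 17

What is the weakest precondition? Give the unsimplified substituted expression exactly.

post: z <= 17
stmt 4: z := z + y  -- replace 1 occurrence(s) of z with (z + y)
  => ( z + y ) <= 17
stmt 3: y := 7 + 8  -- replace 1 occurrence(s) of y with (7 + 8)
  => ( z + ( 7 + 8 ) ) <= 17
stmt 2: y := y + z  -- replace 0 occurrence(s) of y with (y + z)
  => ( z + ( 7 + 8 ) ) <= 17
stmt 1: y := 3 + x  -- replace 0 occurrence(s) of y with (3 + x)
  => ( z + ( 7 + 8 ) ) <= 17

Answer: ( z + ( 7 + 8 ) ) <= 17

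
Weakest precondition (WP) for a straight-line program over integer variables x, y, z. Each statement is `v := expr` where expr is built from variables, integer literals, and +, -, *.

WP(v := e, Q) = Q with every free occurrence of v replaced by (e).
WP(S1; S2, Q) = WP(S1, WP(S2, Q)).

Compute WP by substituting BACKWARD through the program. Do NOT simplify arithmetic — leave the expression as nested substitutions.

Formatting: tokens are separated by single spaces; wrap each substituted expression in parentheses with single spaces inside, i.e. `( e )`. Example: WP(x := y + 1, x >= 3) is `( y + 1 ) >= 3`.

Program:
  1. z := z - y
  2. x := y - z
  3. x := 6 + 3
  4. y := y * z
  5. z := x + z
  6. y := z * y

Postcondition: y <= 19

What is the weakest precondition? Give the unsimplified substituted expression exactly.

Answer: ( ( ( 6 + 3 ) + ( z - y ) ) * ( y * ( z - y ) ) ) <= 19

Derivation:
post: y <= 19
stmt 6: y := z * y  -- replace 1 occurrence(s) of y with (z * y)
  => ( z * y ) <= 19
stmt 5: z := x + z  -- replace 1 occurrence(s) of z with (x + z)
  => ( ( x + z ) * y ) <= 19
stmt 4: y := y * z  -- replace 1 occurrence(s) of y with (y * z)
  => ( ( x + z ) * ( y * z ) ) <= 19
stmt 3: x := 6 + 3  -- replace 1 occurrence(s) of x with (6 + 3)
  => ( ( ( 6 + 3 ) + z ) * ( y * z ) ) <= 19
stmt 2: x := y - z  -- replace 0 occurrence(s) of x with (y - z)
  => ( ( ( 6 + 3 ) + z ) * ( y * z ) ) <= 19
stmt 1: z := z - y  -- replace 2 occurrence(s) of z with (z - y)
  => ( ( ( 6 + 3 ) + ( z - y ) ) * ( y * ( z - y ) ) ) <= 19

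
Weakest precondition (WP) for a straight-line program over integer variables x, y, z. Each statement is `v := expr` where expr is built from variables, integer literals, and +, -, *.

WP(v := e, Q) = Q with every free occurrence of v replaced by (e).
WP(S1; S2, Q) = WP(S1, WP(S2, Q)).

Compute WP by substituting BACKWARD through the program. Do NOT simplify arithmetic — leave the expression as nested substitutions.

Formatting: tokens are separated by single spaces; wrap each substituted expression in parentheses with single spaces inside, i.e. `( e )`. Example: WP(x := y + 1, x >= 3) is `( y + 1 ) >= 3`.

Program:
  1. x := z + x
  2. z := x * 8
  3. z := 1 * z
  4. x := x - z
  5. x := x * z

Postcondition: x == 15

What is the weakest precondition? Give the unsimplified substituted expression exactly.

Answer: ( ( ( z + x ) - ( 1 * ( ( z + x ) * 8 ) ) ) * ( 1 * ( ( z + x ) * 8 ) ) ) == 15

Derivation:
post: x == 15
stmt 5: x := x * z  -- replace 1 occurrence(s) of x with (x * z)
  => ( x * z ) == 15
stmt 4: x := x - z  -- replace 1 occurrence(s) of x with (x - z)
  => ( ( x - z ) * z ) == 15
stmt 3: z := 1 * z  -- replace 2 occurrence(s) of z with (1 * z)
  => ( ( x - ( 1 * z ) ) * ( 1 * z ) ) == 15
stmt 2: z := x * 8  -- replace 2 occurrence(s) of z with (x * 8)
  => ( ( x - ( 1 * ( x * 8 ) ) ) * ( 1 * ( x * 8 ) ) ) == 15
stmt 1: x := z + x  -- replace 3 occurrence(s) of x with (z + x)
  => ( ( ( z + x ) - ( 1 * ( ( z + x ) * 8 ) ) ) * ( 1 * ( ( z + x ) * 8 ) ) ) == 15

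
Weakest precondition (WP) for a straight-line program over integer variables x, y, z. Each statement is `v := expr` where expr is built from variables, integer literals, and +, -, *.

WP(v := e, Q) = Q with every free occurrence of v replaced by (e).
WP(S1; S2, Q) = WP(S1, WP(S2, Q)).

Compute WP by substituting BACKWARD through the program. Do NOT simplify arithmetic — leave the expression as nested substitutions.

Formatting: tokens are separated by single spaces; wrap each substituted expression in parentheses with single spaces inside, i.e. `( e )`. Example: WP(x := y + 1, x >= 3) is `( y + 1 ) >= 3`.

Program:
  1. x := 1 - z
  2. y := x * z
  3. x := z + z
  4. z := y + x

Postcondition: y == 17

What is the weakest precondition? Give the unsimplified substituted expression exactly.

post: y == 17
stmt 4: z := y + x  -- replace 0 occurrence(s) of z with (y + x)
  => y == 17
stmt 3: x := z + z  -- replace 0 occurrence(s) of x with (z + z)
  => y == 17
stmt 2: y := x * z  -- replace 1 occurrence(s) of y with (x * z)
  => ( x * z ) == 17
stmt 1: x := 1 - z  -- replace 1 occurrence(s) of x with (1 - z)
  => ( ( 1 - z ) * z ) == 17

Answer: ( ( 1 - z ) * z ) == 17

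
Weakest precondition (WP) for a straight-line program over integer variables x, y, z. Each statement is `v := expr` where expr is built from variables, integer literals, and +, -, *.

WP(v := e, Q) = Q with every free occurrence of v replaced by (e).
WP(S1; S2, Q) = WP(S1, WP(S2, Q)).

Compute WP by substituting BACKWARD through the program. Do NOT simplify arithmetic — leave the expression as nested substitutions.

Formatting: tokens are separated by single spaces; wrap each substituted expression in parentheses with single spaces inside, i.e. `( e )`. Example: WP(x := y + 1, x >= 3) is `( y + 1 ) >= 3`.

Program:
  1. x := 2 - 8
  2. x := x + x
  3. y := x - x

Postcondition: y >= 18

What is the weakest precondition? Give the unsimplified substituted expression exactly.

Answer: ( ( ( 2 - 8 ) + ( 2 - 8 ) ) - ( ( 2 - 8 ) + ( 2 - 8 ) ) ) >= 18

Derivation:
post: y >= 18
stmt 3: y := x - x  -- replace 1 occurrence(s) of y with (x - x)
  => ( x - x ) >= 18
stmt 2: x := x + x  -- replace 2 occurrence(s) of x with (x + x)
  => ( ( x + x ) - ( x + x ) ) >= 18
stmt 1: x := 2 - 8  -- replace 4 occurrence(s) of x with (2 - 8)
  => ( ( ( 2 - 8 ) + ( 2 - 8 ) ) - ( ( 2 - 8 ) + ( 2 - 8 ) ) ) >= 18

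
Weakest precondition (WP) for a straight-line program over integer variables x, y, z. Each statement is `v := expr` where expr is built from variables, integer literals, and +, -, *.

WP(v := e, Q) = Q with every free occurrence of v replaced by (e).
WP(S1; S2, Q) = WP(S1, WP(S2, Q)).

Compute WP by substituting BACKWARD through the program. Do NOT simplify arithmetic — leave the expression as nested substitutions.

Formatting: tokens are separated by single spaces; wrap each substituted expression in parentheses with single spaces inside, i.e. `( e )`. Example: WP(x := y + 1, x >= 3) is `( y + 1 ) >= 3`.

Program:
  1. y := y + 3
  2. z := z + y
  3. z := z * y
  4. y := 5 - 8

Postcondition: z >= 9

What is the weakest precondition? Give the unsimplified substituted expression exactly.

Answer: ( ( z + ( y + 3 ) ) * ( y + 3 ) ) >= 9

Derivation:
post: z >= 9
stmt 4: y := 5 - 8  -- replace 0 occurrence(s) of y with (5 - 8)
  => z >= 9
stmt 3: z := z * y  -- replace 1 occurrence(s) of z with (z * y)
  => ( z * y ) >= 9
stmt 2: z := z + y  -- replace 1 occurrence(s) of z with (z + y)
  => ( ( z + y ) * y ) >= 9
stmt 1: y := y + 3  -- replace 2 occurrence(s) of y with (y + 3)
  => ( ( z + ( y + 3 ) ) * ( y + 3 ) ) >= 9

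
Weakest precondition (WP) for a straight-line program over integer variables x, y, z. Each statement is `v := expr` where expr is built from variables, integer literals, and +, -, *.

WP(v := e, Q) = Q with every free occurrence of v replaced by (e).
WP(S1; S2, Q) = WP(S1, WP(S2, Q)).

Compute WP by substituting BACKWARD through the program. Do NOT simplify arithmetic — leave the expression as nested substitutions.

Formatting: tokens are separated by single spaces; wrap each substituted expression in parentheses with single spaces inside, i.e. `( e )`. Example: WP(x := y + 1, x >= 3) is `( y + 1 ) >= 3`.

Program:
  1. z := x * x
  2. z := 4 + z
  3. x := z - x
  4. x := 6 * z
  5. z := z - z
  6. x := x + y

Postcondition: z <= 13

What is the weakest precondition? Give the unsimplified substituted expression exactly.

post: z <= 13
stmt 6: x := x + y  -- replace 0 occurrence(s) of x with (x + y)
  => z <= 13
stmt 5: z := z - z  -- replace 1 occurrence(s) of z with (z - z)
  => ( z - z ) <= 13
stmt 4: x := 6 * z  -- replace 0 occurrence(s) of x with (6 * z)
  => ( z - z ) <= 13
stmt 3: x := z - x  -- replace 0 occurrence(s) of x with (z - x)
  => ( z - z ) <= 13
stmt 2: z := 4 + z  -- replace 2 occurrence(s) of z with (4 + z)
  => ( ( 4 + z ) - ( 4 + z ) ) <= 13
stmt 1: z := x * x  -- replace 2 occurrence(s) of z with (x * x)
  => ( ( 4 + ( x * x ) ) - ( 4 + ( x * x ) ) ) <= 13

Answer: ( ( 4 + ( x * x ) ) - ( 4 + ( x * x ) ) ) <= 13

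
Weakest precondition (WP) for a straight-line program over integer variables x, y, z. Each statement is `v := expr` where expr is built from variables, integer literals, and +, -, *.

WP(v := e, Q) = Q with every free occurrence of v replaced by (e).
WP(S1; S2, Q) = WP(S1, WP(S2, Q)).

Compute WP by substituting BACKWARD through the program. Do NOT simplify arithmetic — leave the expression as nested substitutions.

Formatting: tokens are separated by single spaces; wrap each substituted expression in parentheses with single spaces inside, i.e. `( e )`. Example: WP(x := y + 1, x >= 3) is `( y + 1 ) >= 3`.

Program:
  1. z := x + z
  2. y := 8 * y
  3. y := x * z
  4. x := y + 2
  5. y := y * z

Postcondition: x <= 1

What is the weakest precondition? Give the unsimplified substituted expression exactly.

Answer: ( ( x * ( x + z ) ) + 2 ) <= 1

Derivation:
post: x <= 1
stmt 5: y := y * z  -- replace 0 occurrence(s) of y with (y * z)
  => x <= 1
stmt 4: x := y + 2  -- replace 1 occurrence(s) of x with (y + 2)
  => ( y + 2 ) <= 1
stmt 3: y := x * z  -- replace 1 occurrence(s) of y with (x * z)
  => ( ( x * z ) + 2 ) <= 1
stmt 2: y := 8 * y  -- replace 0 occurrence(s) of y with (8 * y)
  => ( ( x * z ) + 2 ) <= 1
stmt 1: z := x + z  -- replace 1 occurrence(s) of z with (x + z)
  => ( ( x * ( x + z ) ) + 2 ) <= 1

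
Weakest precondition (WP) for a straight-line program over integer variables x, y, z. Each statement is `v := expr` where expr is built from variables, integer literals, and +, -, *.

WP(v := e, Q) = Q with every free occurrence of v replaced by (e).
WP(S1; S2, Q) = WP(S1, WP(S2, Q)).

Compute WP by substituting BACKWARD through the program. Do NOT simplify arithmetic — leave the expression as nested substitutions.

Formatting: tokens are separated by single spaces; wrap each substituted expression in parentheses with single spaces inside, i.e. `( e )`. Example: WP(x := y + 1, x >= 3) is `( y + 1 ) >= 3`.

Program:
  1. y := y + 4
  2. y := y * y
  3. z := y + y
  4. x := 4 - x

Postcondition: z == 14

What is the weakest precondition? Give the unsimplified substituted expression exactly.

Answer: ( ( ( y + 4 ) * ( y + 4 ) ) + ( ( y + 4 ) * ( y + 4 ) ) ) == 14

Derivation:
post: z == 14
stmt 4: x := 4 - x  -- replace 0 occurrence(s) of x with (4 - x)
  => z == 14
stmt 3: z := y + y  -- replace 1 occurrence(s) of z with (y + y)
  => ( y + y ) == 14
stmt 2: y := y * y  -- replace 2 occurrence(s) of y with (y * y)
  => ( ( y * y ) + ( y * y ) ) == 14
stmt 1: y := y + 4  -- replace 4 occurrence(s) of y with (y + 4)
  => ( ( ( y + 4 ) * ( y + 4 ) ) + ( ( y + 4 ) * ( y + 4 ) ) ) == 14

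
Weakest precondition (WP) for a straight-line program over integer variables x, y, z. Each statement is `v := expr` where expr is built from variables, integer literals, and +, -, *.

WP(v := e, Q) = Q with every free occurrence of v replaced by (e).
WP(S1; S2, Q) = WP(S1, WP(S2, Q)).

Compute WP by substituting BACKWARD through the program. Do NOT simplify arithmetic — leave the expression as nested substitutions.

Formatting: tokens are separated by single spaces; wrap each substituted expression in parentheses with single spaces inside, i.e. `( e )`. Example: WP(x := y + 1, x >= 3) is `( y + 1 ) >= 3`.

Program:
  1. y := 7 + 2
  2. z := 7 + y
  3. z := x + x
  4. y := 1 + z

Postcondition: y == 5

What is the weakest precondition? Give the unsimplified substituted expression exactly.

post: y == 5
stmt 4: y := 1 + z  -- replace 1 occurrence(s) of y with (1 + z)
  => ( 1 + z ) == 5
stmt 3: z := x + x  -- replace 1 occurrence(s) of z with (x + x)
  => ( 1 + ( x + x ) ) == 5
stmt 2: z := 7 + y  -- replace 0 occurrence(s) of z with (7 + y)
  => ( 1 + ( x + x ) ) == 5
stmt 1: y := 7 + 2  -- replace 0 occurrence(s) of y with (7 + 2)
  => ( 1 + ( x + x ) ) == 5

Answer: ( 1 + ( x + x ) ) == 5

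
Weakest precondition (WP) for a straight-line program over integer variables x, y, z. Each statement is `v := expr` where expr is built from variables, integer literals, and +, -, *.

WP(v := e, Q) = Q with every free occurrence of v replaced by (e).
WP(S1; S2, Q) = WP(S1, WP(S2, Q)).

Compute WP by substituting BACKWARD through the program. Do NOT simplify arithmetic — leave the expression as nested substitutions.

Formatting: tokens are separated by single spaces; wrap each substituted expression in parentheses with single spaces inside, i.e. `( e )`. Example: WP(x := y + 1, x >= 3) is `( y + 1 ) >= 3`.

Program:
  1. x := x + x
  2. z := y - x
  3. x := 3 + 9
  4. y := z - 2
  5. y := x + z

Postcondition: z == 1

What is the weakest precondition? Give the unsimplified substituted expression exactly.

Answer: ( y - ( x + x ) ) == 1

Derivation:
post: z == 1
stmt 5: y := x + z  -- replace 0 occurrence(s) of y with (x + z)
  => z == 1
stmt 4: y := z - 2  -- replace 0 occurrence(s) of y with (z - 2)
  => z == 1
stmt 3: x := 3 + 9  -- replace 0 occurrence(s) of x with (3 + 9)
  => z == 1
stmt 2: z := y - x  -- replace 1 occurrence(s) of z with (y - x)
  => ( y - x ) == 1
stmt 1: x := x + x  -- replace 1 occurrence(s) of x with (x + x)
  => ( y - ( x + x ) ) == 1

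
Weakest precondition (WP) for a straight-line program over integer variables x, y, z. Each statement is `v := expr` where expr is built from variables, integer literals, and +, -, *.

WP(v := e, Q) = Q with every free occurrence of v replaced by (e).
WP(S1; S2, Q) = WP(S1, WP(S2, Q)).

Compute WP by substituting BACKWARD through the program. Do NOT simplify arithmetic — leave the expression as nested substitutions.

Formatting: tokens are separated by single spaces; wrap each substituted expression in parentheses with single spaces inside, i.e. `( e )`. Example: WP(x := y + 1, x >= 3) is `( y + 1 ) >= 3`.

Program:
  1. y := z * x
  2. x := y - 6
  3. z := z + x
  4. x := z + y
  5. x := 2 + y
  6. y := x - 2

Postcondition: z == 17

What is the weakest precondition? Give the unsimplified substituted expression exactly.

post: z == 17
stmt 6: y := x - 2  -- replace 0 occurrence(s) of y with (x - 2)
  => z == 17
stmt 5: x := 2 + y  -- replace 0 occurrence(s) of x with (2 + y)
  => z == 17
stmt 4: x := z + y  -- replace 0 occurrence(s) of x with (z + y)
  => z == 17
stmt 3: z := z + x  -- replace 1 occurrence(s) of z with (z + x)
  => ( z + x ) == 17
stmt 2: x := y - 6  -- replace 1 occurrence(s) of x with (y - 6)
  => ( z + ( y - 6 ) ) == 17
stmt 1: y := z * x  -- replace 1 occurrence(s) of y with (z * x)
  => ( z + ( ( z * x ) - 6 ) ) == 17

Answer: ( z + ( ( z * x ) - 6 ) ) == 17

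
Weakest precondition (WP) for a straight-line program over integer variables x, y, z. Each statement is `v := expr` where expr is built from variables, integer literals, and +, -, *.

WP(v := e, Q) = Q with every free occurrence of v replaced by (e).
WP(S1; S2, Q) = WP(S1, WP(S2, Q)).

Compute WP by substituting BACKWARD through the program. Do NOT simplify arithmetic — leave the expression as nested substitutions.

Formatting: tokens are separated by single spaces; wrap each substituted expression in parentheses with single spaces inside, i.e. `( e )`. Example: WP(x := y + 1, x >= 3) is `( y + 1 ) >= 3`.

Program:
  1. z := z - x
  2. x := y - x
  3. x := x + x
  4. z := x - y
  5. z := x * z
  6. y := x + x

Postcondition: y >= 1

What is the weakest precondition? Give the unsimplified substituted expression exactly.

post: y >= 1
stmt 6: y := x + x  -- replace 1 occurrence(s) of y with (x + x)
  => ( x + x ) >= 1
stmt 5: z := x * z  -- replace 0 occurrence(s) of z with (x * z)
  => ( x + x ) >= 1
stmt 4: z := x - y  -- replace 0 occurrence(s) of z with (x - y)
  => ( x + x ) >= 1
stmt 3: x := x + x  -- replace 2 occurrence(s) of x with (x + x)
  => ( ( x + x ) + ( x + x ) ) >= 1
stmt 2: x := y - x  -- replace 4 occurrence(s) of x with (y - x)
  => ( ( ( y - x ) + ( y - x ) ) + ( ( y - x ) + ( y - x ) ) ) >= 1
stmt 1: z := z - x  -- replace 0 occurrence(s) of z with (z - x)
  => ( ( ( y - x ) + ( y - x ) ) + ( ( y - x ) + ( y - x ) ) ) >= 1

Answer: ( ( ( y - x ) + ( y - x ) ) + ( ( y - x ) + ( y - x ) ) ) >= 1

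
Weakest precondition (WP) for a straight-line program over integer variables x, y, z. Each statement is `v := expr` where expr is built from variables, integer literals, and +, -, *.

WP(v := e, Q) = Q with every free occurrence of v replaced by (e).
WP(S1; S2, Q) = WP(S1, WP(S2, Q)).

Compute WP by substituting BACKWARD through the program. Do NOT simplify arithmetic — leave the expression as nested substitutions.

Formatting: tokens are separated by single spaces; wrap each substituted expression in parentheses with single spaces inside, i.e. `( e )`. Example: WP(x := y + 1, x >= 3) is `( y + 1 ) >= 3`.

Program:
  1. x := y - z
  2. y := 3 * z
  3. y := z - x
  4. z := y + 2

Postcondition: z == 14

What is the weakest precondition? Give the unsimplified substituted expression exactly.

Answer: ( ( z - ( y - z ) ) + 2 ) == 14

Derivation:
post: z == 14
stmt 4: z := y + 2  -- replace 1 occurrence(s) of z with (y + 2)
  => ( y + 2 ) == 14
stmt 3: y := z - x  -- replace 1 occurrence(s) of y with (z - x)
  => ( ( z - x ) + 2 ) == 14
stmt 2: y := 3 * z  -- replace 0 occurrence(s) of y with (3 * z)
  => ( ( z - x ) + 2 ) == 14
stmt 1: x := y - z  -- replace 1 occurrence(s) of x with (y - z)
  => ( ( z - ( y - z ) ) + 2 ) == 14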